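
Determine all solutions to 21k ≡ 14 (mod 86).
58

Since gcd(21, 86) = 1 divides 14, a solution exists.
Multiply both sides by the inverse of 21 mod 86:
  21^(-1) mod 86 = 41
  x ≡ 41 × 14 ≡ 574 ≡ 58 (mod 86)
Verification: 21 × 58 = 1218 = 14 × 86 + 14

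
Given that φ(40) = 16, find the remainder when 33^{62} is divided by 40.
By Euler: 33^{16} ≡ 1 (mod 40) since gcd(33, 40) = 1. 62 = 3×16 + 14. So 33^{62} ≡ 33^{14} ≡ 9 (mod 40)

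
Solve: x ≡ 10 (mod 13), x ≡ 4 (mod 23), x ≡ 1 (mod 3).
M = 13 × 23 × 3 = 897. M₁ = 69, y₁ ≡ 10 (mod 13). M₂ = 39, y₂ ≡ 13 (mod 23). M₃ = 299, y₃ ≡ 2 (mod 3). x = 10×69×10 + 4×39×13 + 1×299×2 ≡ 556 (mod 897)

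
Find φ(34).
16

Prime factorization: 34 = 2 × 17
Using the formula φ(n) = n × Π(1 - 1/p) for each prime factor p:
φ(34) = 34 × (1 - 1/2) × (1 - 1/17)
φ(34) = 16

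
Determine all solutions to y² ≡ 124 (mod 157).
The square roots of 124 mod 157 are 81 and 76. Verify: 81² = 6561 ≡ 124 (mod 157)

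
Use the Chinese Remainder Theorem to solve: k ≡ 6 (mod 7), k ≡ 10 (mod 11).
M = 7 × 11 = 77. M₁ = 11, y₁ ≡ 2 (mod 7). M₂ = 7, y₂ ≡ 8 (mod 11). k = 6×11×2 + 10×7×8 ≡ 76 (mod 77)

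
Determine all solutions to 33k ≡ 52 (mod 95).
39

Since gcd(33, 95) = 1 divides 52, a solution exists.
Multiply both sides by the inverse of 33 mod 95:
  33^(-1) mod 95 = 72
  x ≡ 72 × 52 ≡ 3744 ≡ 39 (mod 95)
Verification: 33 × 39 = 1287 = 13 × 95 + 52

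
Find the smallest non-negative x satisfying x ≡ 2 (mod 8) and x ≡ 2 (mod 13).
M = 8 × 13 = 104. M₁ = 13, y₁ ≡ 5 (mod 8). M₂ = 8, y₂ ≡ 5 (mod 13). x = 2×13×5 + 2×8×5 ≡ 2 (mod 104)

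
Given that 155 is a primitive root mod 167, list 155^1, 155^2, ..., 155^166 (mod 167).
g^1, g^2, ..., g^{166} mod 167: {155, 144, 109, 28, 165, 24, 46, 116, 111, 4, 119, 75, 102, 112, 159, 96, 17, 130, 110, 16, 142, 133, 74, 114, 135, 50, 68, 19, 106, 64, 67, 31, 129, 122, 39, 33, 105, 76, 90, 89, 101, 124, 15, 154, 156, 132, 86, 137, 26, 22, 70, 162, 60, 115, 123, 27, 10, 47, 104, 88, 113, 147, 73, 126, 158, 108, 40, 21, 82, 18, 118, 87, 125, 3, 131, 98, 160, 84, 161, 72, 138, 14, 166, 12, 23, 58, 139, 2, 143, 121, 51, 56, 163, 48, 92, 65, 55, 8, 71, 150, 37, 57, 151, 25, 34, 93, 53, 32, 117, 99, 148, 61, 103, 100, 136, 38, 45, 128, 134, 62, 91, 77, 78, 66, 43, 152, 13, 11, 35, 81, 30, 141, 145, 97, 5, 107, 52, 44, 140, 157, 120, 63, 79, 54, 20, 94, 41, 9, 59, 127, 146, 85, 149, 49, 80, 42, 164, 36, 69, 7, 83, 6, 95, 29, 153, 1}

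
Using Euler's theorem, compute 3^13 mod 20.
By Euler: 3^{8} ≡ 1 (mod 20) since gcd(3, 20) = 1. 13 = 1×8 + 5. So 3^{13} ≡ 3^{5} ≡ 3 (mod 20)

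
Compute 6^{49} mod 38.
4

Using successive squaring:
Binary expansion of 49: 110001
Powers of 6 mod 38 (each is the square of the previous):
  6^1 ≡ 6 (mod 38)
  6^2 ≡ 6² = 36 ≡ 36 (mod 38)
  6^4 ≡ 36² = 1296 ≡ 4 (mod 38)
  6^8 ≡ 4² = 16 ≡ 16 (mod 38)
  6^16 ≡ 16² = 256 ≡ 28 (mod 38)
  6^32 ≡ 28² = 784 ≡ 24 (mod 38)
49 = 32 + 16 + 1, so 6^49 = 6^32 × 6^16 × 6^1 ≡ 24 × 28 × 6 (mod 38)
Multiplying step by step:
  24 × 28 = 672 ≡ 26 (mod 38)
  26 × 6 = 156 ≡ 4 (mod 38)
Result: 6^49 ≡ 4 (mod 38)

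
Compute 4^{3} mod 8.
0

Using successive squaring:
Binary expansion of 3: 11
Powers of 4 mod 8 (each is the square of the previous):
  4^1 ≡ 4 (mod 8)
  4^2 ≡ 4² = 16 ≡ 0 (mod 8)
3 = 2 + 1, so 4^3 = 4^2 × 4^1 ≡ 0 × 4 (mod 8)
Multiplying step by step:
  0 × 4 = 0 ≡ 0 (mod 8)
Result: 4^3 ≡ 0 (mod 8)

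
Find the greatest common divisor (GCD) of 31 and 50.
1

Using the Euclidean algorithm:
31 = 0 × 50 + 31
50 = 1 × 31 + 19
31 = 1 × 19 + 12
19 = 1 × 12 + 7
12 = 1 × 7 + 5
7 = 1 × 5 + 2
5 = 2 × 2 + 1
2 = 2 × 1 + 0

GCD(31, 50) = 1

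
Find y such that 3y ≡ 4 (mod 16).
12

Since gcd(3, 16) = 1 divides 4, a solution exists.
Multiply both sides by the inverse of 3 mod 16:
  3^(-1) mod 16 = 11
  x ≡ 11 × 4 ≡ 44 ≡ 12 (mod 16)
Verification: 3 × 12 = 36 = 2 × 16 + 4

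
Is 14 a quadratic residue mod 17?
By Euler's criterion: 14^{8} ≡ 16 (mod 17). Since this equals -1 (≡ 16), 14 is not a QR.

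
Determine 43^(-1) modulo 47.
43^(-1) ≡ 35 (mod 47). Verification: 43 × 35 = 1505 ≡ 1 (mod 47)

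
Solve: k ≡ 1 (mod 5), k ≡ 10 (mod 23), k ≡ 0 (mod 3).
M = 5 × 23 × 3 = 345. M₁ = 69, y₁ ≡ 4 (mod 5). M₂ = 15, y₂ ≡ 20 (mod 23). M₃ = 115, y₃ ≡ 1 (mod 3). k = 1×69×4 + 10×15×20 + 0×115×1 ≡ 171 (mod 345)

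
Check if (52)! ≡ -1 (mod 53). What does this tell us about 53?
(52)! mod 53 = 52. Since this equals -1 (mod 53), Wilson confirms 53 is prime.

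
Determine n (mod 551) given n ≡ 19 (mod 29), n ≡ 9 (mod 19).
541

Using the Chinese Remainder Theorem:
M = product of moduli = 551
For equation 1: M_1 = 19, 19 ≡ 19 (mod 29), inverse of 19 mod 29 is 26 (check: 19 × 26 = 494 ≡ 1 (mod 29))
For equation 2: M_2 = 29, 29 ≡ 10 (mod 19), inverse of 29 mod 19 is 2 (check: 10 × 2 = 20 ≡ 1 (mod 19))
Combine: n ≡ Σ r_i×M_i×(M_i⁻¹ mod m_i) = 19×19×26 + 9×29×2 = 9386 + 522 = 9908
9908 mod 551 = 541
n ≡ 541 (mod 551)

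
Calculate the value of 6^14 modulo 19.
Using repeated squaring. 14 = 8 + 4 + 2 (binary 1110). Repeated squaring mod 19: 6^1 ≡ 6; 6^2 ≡ 6² = 36 ≡ 17; 6^4 ≡ 17² = 289 ≡ 4; 6^8 ≡ 4² = 16 ≡ 16. Multiply: 6^14 = 6^8 × 6^4 × 6^2 ≡ 16 × 4 × 17 (mod 19): 16 × 4 = 64 ≡ 7; 7 × 17 = 119 ≡ 5. So 6^14 ≡ 5 (mod 19).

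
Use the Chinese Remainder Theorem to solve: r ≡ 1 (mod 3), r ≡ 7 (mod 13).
M = 3 × 13 = 39. M₁ = 13, y₁ ≡ 1 (mod 3). M₂ = 3, y₂ ≡ 9 (mod 13). r = 1×13×1 + 7×3×9 ≡ 7 (mod 39)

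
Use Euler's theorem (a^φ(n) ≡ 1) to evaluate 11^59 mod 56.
By Euler: 11^{24} ≡ 1 (mod 56) since gcd(11, 56) = 1. 59 = 2×24 + 11. So 11^{59} ≡ 11^{11} ≡ 51 (mod 56)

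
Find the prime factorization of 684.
2^2 × 3^2 × 19

Divide by primes starting from smallest:
684 ÷ 2 = 342
342 ÷ 2 = 171
171 ÷ 3 = 57
57 ÷ 3 = 19
19 ÷ 19 = 1

684 = 2^2 × 3^2 × 19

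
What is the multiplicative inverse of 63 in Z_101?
63^(-1) ≡ 93 (mod 101). Verification: 63 × 93 = 5859 ≡ 1 (mod 101)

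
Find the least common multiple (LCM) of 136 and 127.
17272

First find GCD(136, 127) using the Euclidean algorithm:
136 = 1 × 127 + 9
127 = 14 × 9 + 1
9 = 9 × 1 + 0
GCD(136, 127) = 1

LCM formula: LCM(a, b) = (a × b) / GCD(a, b)
LCM(136, 127) = (136 × 127) / 1
LCM(136, 127) = 17272 / 1
LCM(136, 127) = 17272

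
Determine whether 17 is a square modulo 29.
By Euler's criterion: 17^{14} ≡ 28 (mod 29). Since this equals -1 (≡ 28), 17 is not a QR.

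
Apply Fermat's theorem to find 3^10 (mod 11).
By Fermat's Little Theorem, 3^{10} ≡ 1 (mod 11) since 11 is prime and gcd(3, 11) = 1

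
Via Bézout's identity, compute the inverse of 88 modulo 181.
Extended GCD: 88(72) + 181(-35) = 1. So 88^(-1) ≡ 72 ≡ 72 (mod 181). Verify: 88 × 72 = 6336 ≡ 1 (mod 181)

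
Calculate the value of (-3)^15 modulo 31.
Using repeated squaring. (-3) ≡ 28 (mod 31). 15 = 8 + 4 + 2 + 1 (binary 1111). Repeated squaring mod 31: 28^1 ≡ 28; 28^2 ≡ 28² = 784 ≡ 9; 28^4 ≡ 9² = 81 ≡ 19; 28^8 ≡ 19² = 361 ≡ 20. Multiply: (-3)^15 ≡ 28^8 × 28^4 × 28^2 × 28^1 ≡ 20 × 19 × 9 × 28 (mod 31): 20 × 19 = 380 ≡ 8; 8 × 9 = 72 ≡ 10; 10 × 28 = 280 ≡ 1. So (-3)^15 ≡ 1 (mod 31).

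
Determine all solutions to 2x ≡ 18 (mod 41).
9

Since gcd(2, 41) = 1 divides 18, a solution exists.
Multiply both sides by the inverse of 2 mod 41:
  2^(-1) mod 41 = 21
  x ≡ 21 × 18 ≡ 378 ≡ 9 (mod 41)
Verification: 2 × 9 = 18 = 0 × 41 + 18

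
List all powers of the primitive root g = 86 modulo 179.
g^1, g^2, ..., g^{178} mod 179: {86, 57, 69, 27, 174, 107, 73, 13, 44, 25, 2, 172, 114, 138, 54, 169, 35, 146, 26, 88, 50, 4, 165, 49, 97, 108, 159, 70, 113, 52, 176, 100, 8, 151, 98, 15, 37, 139, 140, 47, 104, 173, 21, 16, 123, 17, 30, 74, 99, 101, 94, 29, 167, 42, 32, 67, 34, 60, 148, 19, 23, 9, 58, 155, 84, 64, 134, 68, 120, 117, 38, 46, 18, 116, 131, 168, 128, 89, 136, 61, 55, 76, 92, 36, 53, 83, 157, 77, 178, 93, 122, 110, 152, 5, 72, 106, 166, 135, 154, 177, 7, 65, 41, 125, 10, 144, 33, 153, 91, 129, 175, 14, 130, 82, 71, 20, 109, 66, 127, 3, 79, 171, 28, 81, 164, 142, 40, 39, 132, 75, 6, 158, 163, 56, 162, 149, 105, 80, 78, 85, 150, 12, 137, 147, 112, 145, 119, 31, 160, 156, 170, 121, 24, 95, 115, 45, 111, 59, 62, 141, 133, 161, 63, 48, 11, 51, 90, 43, 118, 124, 103, 87, 143, 126, 96, 22, 102, 1}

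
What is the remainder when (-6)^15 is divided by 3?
Using repeated squaring. (-6) ≡ 0 (mod 3). 15 = 8 + 4 + 2 + 1 (binary 1111). Repeated squaring mod 3: 0^1 ≡ 0; 0^2 ≡ 0² = 0 ≡ 0; 0^4 ≡ 0² = 0 ≡ 0; 0^8 ≡ 0² = 0 ≡ 0. Multiply: (-6)^15 ≡ 0^8 × 0^4 × 0^2 × 0^1 ≡ 0 × 0 × 0 × 0 (mod 3): 0 × 0 = 0 ≡ 0; 0 × 0 = 0 ≡ 0; 0 × 0 = 0 ≡ 0. So (-6)^15 ≡ 0 (mod 3).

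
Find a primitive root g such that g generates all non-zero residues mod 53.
p - 1 = 52 has prime divisors 2, 13. h is a primitive root mod 53 iff h^(52/q) ≢ 1 (mod 53) for each such q.
h = 2: 2^26 ≡ 52, 2^4 ≡ 16 (mod 53); none is 1, so 2 has order 52 and is a primitive root.
The smallest primitive root mod 53 is g = 2.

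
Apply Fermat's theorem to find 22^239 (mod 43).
By Fermat: 22^{42} ≡ 1 (mod 43). 239 = 5×42 + 29. So 22^{239} ≡ 22^{29} ≡ 22 (mod 43)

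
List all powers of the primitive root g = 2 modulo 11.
g^1, g^2, ..., g^{10} mod 11: {2, 4, 8, 5, 10, 9, 7, 3, 6, 1}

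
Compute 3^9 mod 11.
9 = 8 + 1 (binary 1001). Repeated squaring mod 11: 3^1 ≡ 3; 3^2 ≡ 3² = 9 ≡ 9; 3^4 ≡ 9² = 81 ≡ 4; 3^8 ≡ 4² = 16 ≡ 5. Multiply: 3^9 = 3^8 × 3^1 ≡ 5 × 3 (mod 11): 5 × 3 = 15 ≡ 4. So 3^9 ≡ 4 (mod 11).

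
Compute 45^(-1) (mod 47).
45^(-1) ≡ 23 (mod 47). Verification: 45 × 23 = 1035 ≡ 1 (mod 47)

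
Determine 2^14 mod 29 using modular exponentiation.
Using repeated squaring. 14 = 8 + 4 + 2 (binary 1110). Repeated squaring mod 29: 2^1 ≡ 2; 2^2 ≡ 2² = 4 ≡ 4; 2^4 ≡ 4² = 16 ≡ 16; 2^8 ≡ 16² = 256 ≡ 24. Multiply: 2^14 = 2^8 × 2^4 × 2^2 ≡ 24 × 16 × 4 (mod 29): 24 × 16 = 384 ≡ 7; 7 × 4 = 28 ≡ 28. So 2^14 ≡ 28 (mod 29).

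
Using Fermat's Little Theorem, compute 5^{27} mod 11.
3

By Fermat's Little Theorem, a^(p-1) ≡ 1 (mod p) for prime p and gcd(a, p) = 1
Here p = 11, so 5^10 ≡ 1 (mod 11)
We can reduce the exponent: 27 mod 10 = 7
So 5^27 ≡ 5^7 (mod 11)
Computing: 5^7 mod 11 = 3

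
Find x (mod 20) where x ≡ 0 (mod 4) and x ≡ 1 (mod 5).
M = 4 × 5 = 20. M₁ = 5, y₁ ≡ 1 (mod 4). M₂ = 4, y₂ ≡ 4 (mod 5). x = 0×5×1 + 1×4×4 ≡ 16 (mod 20)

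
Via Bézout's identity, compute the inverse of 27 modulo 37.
Extended GCD: 27(11) + 37(-8) = 1. So 27^(-1) ≡ 11 ≡ 11 (mod 37). Verify: 27 × 11 = 297 ≡ 1 (mod 37)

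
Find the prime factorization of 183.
3 × 61

Divide by primes starting from smallest:
183 ÷ 3 = 61
61 ÷ 61 = 1

183 = 3 × 61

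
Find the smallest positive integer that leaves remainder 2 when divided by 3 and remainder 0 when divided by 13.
M = 3 × 13 = 39. M₁ = 13, y₁ ≡ 1 (mod 3). M₂ = 3, y₂ ≡ 9 (mod 13). z = 2×13×1 + 0×3×9 ≡ 26 (mod 39). The smallest positive such number is 26.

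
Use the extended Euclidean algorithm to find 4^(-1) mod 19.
Extended GCD: 4(5) + 19(-1) = 1. So 4^(-1) ≡ 5 ≡ 5 (mod 19). Verify: 4 × 5 = 20 ≡ 1 (mod 19)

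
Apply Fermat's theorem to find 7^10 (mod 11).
By Fermat's Little Theorem, 7^{10} ≡ 1 (mod 11) since 11 is prime and gcd(7, 11) = 1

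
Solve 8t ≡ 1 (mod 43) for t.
27

Using Extended Euclidean Algorithm:
gcd(8, 43) = 1
Bezout coefficients: 8 × -16 + 43 × 3 = 1
So 8 × -16 ≡ 1 (mod 43)
The inverse is -16 mod 43 = 27
Verification: 8 × 27 = 216 = 5 × 43 + 1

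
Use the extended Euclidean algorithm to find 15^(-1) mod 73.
Extended GCD: 15(-34) + 73(7) = 1. So 15^(-1) ≡ 39 ≡ 39 (mod 73). Verify: 15 × 39 = 585 ≡ 1 (mod 73)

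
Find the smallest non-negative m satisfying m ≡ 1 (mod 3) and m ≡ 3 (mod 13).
M = 3 × 13 = 39. M₁ = 13, y₁ ≡ 1 (mod 3). M₂ = 3, y₂ ≡ 9 (mod 13). m = 1×13×1 + 3×3×9 ≡ 16 (mod 39)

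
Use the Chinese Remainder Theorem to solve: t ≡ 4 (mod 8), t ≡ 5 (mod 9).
M = 8 × 9 = 72. M₁ = 9, y₁ ≡ 1 (mod 8). M₂ = 8, y₂ ≡ 8 (mod 9). t = 4×9×1 + 5×8×8 ≡ 68 (mod 72)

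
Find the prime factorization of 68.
2^2 × 17

Divide by primes starting from smallest:
68 ÷ 2 = 34
34 ÷ 2 = 17
17 ÷ 17 = 1

68 = 2^2 × 17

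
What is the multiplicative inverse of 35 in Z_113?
42

Using Extended Euclidean Algorithm:
gcd(35, 113) = 1
Bezout coefficients: 35 × 42 + 113 × -13 = 1
So 35 × 42 ≡ 1 (mod 113)
The inverse is 42 mod 113 = 42
Verification: 35 × 42 = 1470 = 13 × 113 + 1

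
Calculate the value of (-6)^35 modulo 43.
Using repeated squaring. (-6) ≡ 37 (mod 43). 35 = 32 + 2 + 1 (binary 100011). Repeated squaring mod 43: 37^1 ≡ 37; 37^2 ≡ 37² = 1369 ≡ 36; 37^4 ≡ 36² = 1296 ≡ 6; 37^8 ≡ 6² = 36 ≡ 36; 37^16 ≡ 36² = 1296 ≡ 6; 37^32 ≡ 6² = 36 ≡ 36. Multiply: (-6)^35 ≡ 37^32 × 37^2 × 37^1 ≡ 36 × 36 × 37 (mod 43): 36 × 36 = 1296 ≡ 6; 6 × 37 = 222 ≡ 7. So (-6)^35 ≡ 7 (mod 43).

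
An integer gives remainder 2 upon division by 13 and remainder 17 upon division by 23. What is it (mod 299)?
M = 13 × 23 = 299. M₁ = 23, y₁ ≡ 4 (mod 13). M₂ = 13, y₂ ≡ 16 (mod 23). x = 2×23×4 + 17×13×16 ≡ 132 (mod 299). The smallest positive such number is 132.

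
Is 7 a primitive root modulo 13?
Yes

To verify, check if 7^(12/q) ≢ 1 (mod 13) for each prime divisor q of 12
Divisors of 12 = 12: [1, 2, 3, 4, 6, 12]
  7^(12/2) = 7^6 ≡ 12 (mod 13)
  7^(12/3) = 7^4 ≡ 9 (mod 13)
Conclusion: 7 is a primitive root modulo 13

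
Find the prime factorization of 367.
367

Divide by primes starting from smallest:
367 ÷ 367 = 1

367 = 367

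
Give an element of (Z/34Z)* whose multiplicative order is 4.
13 has order 4 mod 34 since 13^{4} ≡ 1 (mod 34) and no smaller power works.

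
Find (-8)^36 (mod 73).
Using repeated squaring. (-8) ≡ 65 (mod 73). 36 = 32 + 4 (binary 100100). Repeated squaring mod 73: 65^1 ≡ 65; 65^2 ≡ 65² = 4225 ≡ 64; 65^4 ≡ 64² = 4096 ≡ 8; 65^8 ≡ 8² = 64 ≡ 64; 65^16 ≡ 64² = 4096 ≡ 8; 65^32 ≡ 8² = 64 ≡ 64. Multiply: (-8)^36 ≡ 65^32 × 65^4 ≡ 64 × 8 (mod 73): 64 × 8 = 512 ≡ 1. So (-8)^36 ≡ 1 (mod 73).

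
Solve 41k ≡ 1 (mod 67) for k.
18

Using Extended Euclidean Algorithm:
gcd(41, 67) = 1
Bezout coefficients: 41 × 18 + 67 × -11 = 1
So 41 × 18 ≡ 1 (mod 67)
The inverse is 18 mod 67 = 18
Verification: 41 × 18 = 738 = 11 × 67 + 1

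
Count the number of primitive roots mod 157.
Number of primitive roots mod 157 = φ(156) = 48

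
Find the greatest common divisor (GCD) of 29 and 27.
1

Using the Euclidean algorithm:
29 = 1 × 27 + 2
27 = 13 × 2 + 1
2 = 2 × 1 + 0

GCD(29, 27) = 1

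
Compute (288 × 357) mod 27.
0

(288 × 357) = 102816
102816 mod 27 = 0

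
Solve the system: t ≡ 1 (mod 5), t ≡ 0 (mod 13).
M = 5 × 13 = 65. M₁ = 13, y₁ ≡ 2 (mod 5). M₂ = 5, y₂ ≡ 8 (mod 13). t = 1×13×2 + 0×5×8 ≡ 26 (mod 65)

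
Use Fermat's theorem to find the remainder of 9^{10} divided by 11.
1

By Fermat's Little Theorem, a^(p-1) ≡ 1 (mod p) for prime p and gcd(a, p) = 1
Here p = 11, so 9^10 ≡ 1 (mod 11)
We can reduce the exponent: 10 mod 10 = 0
So 9^10 ≡ 9^0 (mod 11)
Computing: 9^0 mod 11 = 1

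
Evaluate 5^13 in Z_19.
Using repeated squaring. 13 = 8 + 4 + 1 (binary 1101). Repeated squaring mod 19: 5^1 ≡ 5; 5^2 ≡ 5² = 25 ≡ 6; 5^4 ≡ 6² = 36 ≡ 17; 5^8 ≡ 17² = 289 ≡ 4. Multiply: 5^13 = 5^8 × 5^4 × 5^1 ≡ 4 × 17 × 5 (mod 19): 4 × 17 = 68 ≡ 11; 11 × 5 = 55 ≡ 17. So 5^13 ≡ 17 (mod 19).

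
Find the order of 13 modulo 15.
Powers of 13 mod 15: 13^1≡13, 13^2≡4, 13^3≡7, 13^4≡1. Order = 4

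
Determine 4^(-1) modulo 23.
4^(-1) ≡ 6 (mod 23). Verification: 4 × 6 = 24 ≡ 1 (mod 23)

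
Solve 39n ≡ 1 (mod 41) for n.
20

Using Extended Euclidean Algorithm:
gcd(39, 41) = 1
Bezout coefficients: 39 × 20 + 41 × -19 = 1
So 39 × 20 ≡ 1 (mod 41)
The inverse is 20 mod 41 = 20
Verification: 39 × 20 = 780 = 19 × 41 + 1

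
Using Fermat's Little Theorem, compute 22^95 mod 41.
By Fermat: 22^{40} ≡ 1 (mod 41). 95 = 2×40 + 15. So 22^{95} ≡ 22^{15} ≡ 38 (mod 41)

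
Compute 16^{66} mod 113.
28

Using successive squaring:
Binary expansion of 66: 1000010
Powers of 16 mod 113 (each is the square of the previous):
  16^1 ≡ 16 (mod 113)
  16^2 ≡ 16² = 256 ≡ 30 (mod 113)
  16^4 ≡ 30² = 900 ≡ 109 (mod 113)
  16^8 ≡ 109² = 11881 ≡ 16 (mod 113)
  16^16 ≡ 16² = 256 ≡ 30 (mod 113)
  16^32 ≡ 30² = 900 ≡ 109 (mod 113)
  16^64 ≡ 109² = 11881 ≡ 16 (mod 113)
66 = 64 + 2, so 16^66 = 16^64 × 16^2 ≡ 16 × 30 (mod 113)
Multiplying step by step:
  16 × 30 = 480 ≡ 28 (mod 113)
Result: 16^66 ≡ 28 (mod 113)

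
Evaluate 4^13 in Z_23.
Using repeated squaring. 13 = 8 + 4 + 1 (binary 1101). Repeated squaring mod 23: 4^1 ≡ 4; 4^2 ≡ 4² = 16 ≡ 16; 4^4 ≡ 16² = 256 ≡ 3; 4^8 ≡ 3² = 9 ≡ 9. Multiply: 4^13 = 4^8 × 4^4 × 4^1 ≡ 9 × 3 × 4 (mod 23): 9 × 3 = 27 ≡ 4; 4 × 4 = 16 ≡ 16. So 4^13 ≡ 16 (mod 23).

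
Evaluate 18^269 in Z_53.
Using Fermat: 18^{52} ≡ 1 (mod 53). 269 ≡ 9 (mod 52). So 18^{269} ≡ 18^{9} ≡ 8 (mod 53)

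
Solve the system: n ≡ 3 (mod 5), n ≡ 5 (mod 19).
M = 5 × 19 = 95. M₁ = 19, y₁ ≡ 4 (mod 5). M₂ = 5, y₂ ≡ 4 (mod 19). n = 3×19×4 + 5×5×4 ≡ 43 (mod 95)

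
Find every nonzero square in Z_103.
QRs mod 103: {1, 2, 4, 7, 8, 9, 13, 14, 15, 16, 17, 18, 19, 23, 25, 26, 28, 29, 30, 32, 33, 34, 36, 38, 41, 46, 49, 50, 52, 55, 56, 58, 59, 60, 61, 63, 64, 66, 68, 72, 76, 79, 81, 82, 83, 91, 92, 93, 97, 98, 100}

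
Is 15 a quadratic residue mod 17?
By Euler's criterion: 15^{8} ≡ 1 (mod 17). Since this equals 1, 15 is a QR.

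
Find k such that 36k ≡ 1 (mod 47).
36^(-1) ≡ 17 (mod 47). Verification: 36 × 17 = 612 ≡ 1 (mod 47)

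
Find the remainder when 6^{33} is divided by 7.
By Fermat: 6^{6} ≡ 1 (mod 7). 33 = 5×6 + 3. So 6^{33} ≡ 6^{3} ≡ 6 (mod 7)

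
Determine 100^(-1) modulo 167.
100^(-1) ≡ 162 (mod 167). Verification: 100 × 162 = 16200 ≡ 1 (mod 167)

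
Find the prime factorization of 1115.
5 × 223

Divide by primes starting from smallest:
1115 ÷ 5 = 223
223 ÷ 223 = 1

1115 = 5 × 223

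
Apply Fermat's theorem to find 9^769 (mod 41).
By Fermat: 9^{40} ≡ 1 (mod 41). 769 ≡ 9 (mod 40). So 9^{769} ≡ 9^{9} ≡ 9 (mod 41)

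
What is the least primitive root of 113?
3

A primitive root g modulo p has order p-1 = 112
Prime divisors of 112: [2, 7]
g is a primitive root iff g^(112/q) ≢ 1 (mod 113) for each prime divisor q
Testing small values:
  g = 2: 2^56 ≡ 1, 2^16 ≡ 109 (mod 113) → 2^56 ≡ 1, not primitive root
  g = 3: 3^56 ≡ 112, 3^16 ≡ 49 (mod 113) → none is 1, primitive root!
The smallest primitive root is 3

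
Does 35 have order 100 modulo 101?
p - 1 = 100 has prime divisors 2, 5. Check 35^(100/q) mod 101 for each: 35^(100/2) = 35^50 ≡ 100, 35^(100/5) = 35^20 ≡ 87 (mod 101). None of these is 1, so 35 has order 100 = φ(101), so it is a primitive root mod 101.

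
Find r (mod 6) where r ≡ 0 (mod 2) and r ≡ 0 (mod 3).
M = 2 × 3 = 6. M₁ = 3, y₁ ≡ 1 (mod 2). M₂ = 2, y₂ ≡ 2 (mod 3). r = 0×3×1 + 0×2×2 ≡ 0 (mod 6)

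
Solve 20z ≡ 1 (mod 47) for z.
20^(-1) ≡ 40 (mod 47). Verification: 20 × 40 = 800 ≡ 1 (mod 47)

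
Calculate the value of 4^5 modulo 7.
5 = 4 + 1 (binary 101). Repeated squaring mod 7: 4^1 ≡ 4; 4^2 ≡ 4² = 16 ≡ 2; 4^4 ≡ 2² = 4 ≡ 4. Multiply: 4^5 = 4^4 × 4^1 ≡ 4 × 4 (mod 7): 4 × 4 = 16 ≡ 2. So 4^5 ≡ 2 (mod 7).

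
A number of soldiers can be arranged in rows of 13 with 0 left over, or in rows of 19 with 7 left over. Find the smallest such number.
M = 13 × 19 = 247. M₁ = 19, y₁ ≡ 11 (mod 13). M₂ = 13, y₂ ≡ 3 (mod 19). t = 0×19×11 + 7×13×3 ≡ 26 (mod 247). The smallest positive such number is 26.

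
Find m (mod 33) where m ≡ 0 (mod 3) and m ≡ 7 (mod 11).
M = 3 × 11 = 33. M₁ = 11, y₁ ≡ 2 (mod 3). M₂ = 3, y₂ ≡ 4 (mod 11). m = 0×11×2 + 7×3×4 ≡ 18 (mod 33)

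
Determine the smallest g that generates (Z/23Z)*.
5

A primitive root g modulo p has order p-1 = 22
Prime divisors of 22: [2, 11]
g is a primitive root iff g^(22/q) ≢ 1 (mod 23) for each prime divisor q
Testing small values:
  g = 2: 2^11 ≡ 1, 2^2 ≡ 4 (mod 23) → 2^11 ≡ 1, not primitive root
  g = 3: 3^11 ≡ 1, 3^2 ≡ 9 (mod 23) → 3^11 ≡ 1, not primitive root
  g = 4: 4^11 ≡ 1, 4^2 ≡ 16 (mod 23) → 4^11 ≡ 1, not primitive root
  g = 5: 5^11 ≡ 22, 5^2 ≡ 2 (mod 23) → none is 1, primitive root!
The smallest primitive root is 5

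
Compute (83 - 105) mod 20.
18

(83 - 105) = -22
-22 mod 20 = 18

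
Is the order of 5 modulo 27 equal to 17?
No, the actual order is 18, not 17.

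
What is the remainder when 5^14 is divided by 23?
Using repeated squaring. 14 = 8 + 4 + 2 (binary 1110). Repeated squaring mod 23: 5^1 ≡ 5; 5^2 ≡ 5² = 25 ≡ 2; 5^4 ≡ 2² = 4 ≡ 4; 5^8 ≡ 4² = 16 ≡ 16. Multiply: 5^14 = 5^8 × 5^4 × 5^2 ≡ 16 × 4 × 2 (mod 23): 16 × 4 = 64 ≡ 18; 18 × 2 = 36 ≡ 13. So 5^14 ≡ 13 (mod 23).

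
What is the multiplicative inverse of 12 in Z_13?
12^(-1) ≡ 12 (mod 13). Verification: 12 × 12 = 144 ≡ 1 (mod 13)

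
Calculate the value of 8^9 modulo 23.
9 = 8 + 1 (binary 1001). Repeated squaring mod 23: 8^1 ≡ 8; 8^2 ≡ 8² = 64 ≡ 18; 8^4 ≡ 18² = 324 ≡ 2; 8^8 ≡ 2² = 4 ≡ 4. Multiply: 8^9 = 8^8 × 8^1 ≡ 4 × 8 (mod 23): 4 × 8 = 32 ≡ 9. So 8^9 ≡ 9 (mod 23).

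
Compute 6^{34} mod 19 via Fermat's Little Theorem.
9

By Fermat's Little Theorem, a^(p-1) ≡ 1 (mod p) for prime p and gcd(a, p) = 1
Here p = 19, so 6^18 ≡ 1 (mod 19)
We can reduce the exponent: 34 mod 18 = 16
So 6^34 ≡ 6^16 (mod 19)
Computing: 6^16 mod 19 = 9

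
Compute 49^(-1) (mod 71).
29

Using Extended Euclidean Algorithm:
gcd(49, 71) = 1
Bezout coefficients: 49 × 29 + 71 × -20 = 1
So 49 × 29 ≡ 1 (mod 71)
The inverse is 29 mod 71 = 29
Verification: 49 × 29 = 1421 = 20 × 71 + 1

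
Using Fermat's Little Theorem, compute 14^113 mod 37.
By Fermat: 14^{36} ≡ 1 (mod 37). 113 = 3×36 + 5. So 14^{113} ≡ 14^{5} ≡ 29 (mod 37)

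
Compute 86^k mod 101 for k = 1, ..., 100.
g^1, g^2, ..., g^{100} mod 101: {86, 23, 59, 24, 44, 47, 2, 71, 46, 17, 48, 88, 94, 4, 41, 92, 34, 96, 75, 87, 8, 82, 83, 68, 91, 49, 73, 16, 63, 65, 35, 81, 98, 45, 32, 25, 29, 70, 61, 95, 90, 64, 50, 58, 39, 21, 89, 79, 27, 100, 15, 78, 42, 77, 57, 54, 99, 30, 55, 84, 53, 13, 7, 97, 60, 9, 67, 5, 26, 14, 93, 19, 18, 33, 10, 52, 28, 85, 38, 36, 66, 20, 3, 56, 69, 76, 72, 31, 40, 6, 11, 37, 51, 43, 62, 80, 12, 22, 74, 1}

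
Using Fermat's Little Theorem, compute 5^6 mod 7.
By Fermat's Little Theorem, 5^{6} ≡ 1 (mod 7) since 7 is prime and gcd(5, 7) = 1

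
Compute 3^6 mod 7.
6 = 4 + 2 (binary 110). Repeated squaring mod 7: 3^1 ≡ 3; 3^2 ≡ 3² = 9 ≡ 2; 3^4 ≡ 2² = 4 ≡ 4. Multiply: 3^6 = 3^4 × 3^2 ≡ 4 × 2 (mod 7): 4 × 2 = 8 ≡ 1. So 3^6 ≡ 1 (mod 7).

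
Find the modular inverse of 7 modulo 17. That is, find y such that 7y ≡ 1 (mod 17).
5

Using Extended Euclidean Algorithm:
gcd(7, 17) = 1
Bezout coefficients: 7 × 5 + 17 × -2 = 1
So 7 × 5 ≡ 1 (mod 17)
The inverse is 5 mod 17 = 5
Verification: 7 × 5 = 35 = 2 × 17 + 1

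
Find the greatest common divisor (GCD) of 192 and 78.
6

Using the Euclidean algorithm:
192 = 2 × 78 + 36
78 = 2 × 36 + 6
36 = 6 × 6 + 0

GCD(192, 78) = 6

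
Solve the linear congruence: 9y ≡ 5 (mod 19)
9

Since gcd(9, 19) = 1 divides 5, a solution exists.
Multiply both sides by the inverse of 9 mod 19:
  9^(-1) mod 19 = 17
  x ≡ 17 × 5 ≡ 85 ≡ 9 (mod 19)
Verification: 9 × 9 = 81 = 4 × 19 + 5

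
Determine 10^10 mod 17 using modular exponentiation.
10 = 8 + 2 (binary 1010). Repeated squaring mod 17: 10^1 ≡ 10; 10^2 ≡ 10² = 100 ≡ 15; 10^4 ≡ 15² = 225 ≡ 4; 10^8 ≡ 4² = 16 ≡ 16. Multiply: 10^10 = 10^8 × 10^2 ≡ 16 × 15 (mod 17): 16 × 15 = 240 ≡ 2. So 10^10 ≡ 2 (mod 17).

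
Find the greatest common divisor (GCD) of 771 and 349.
1

Using the Euclidean algorithm:
771 = 2 × 349 + 73
349 = 4 × 73 + 57
73 = 1 × 57 + 16
57 = 3 × 16 + 9
16 = 1 × 9 + 7
9 = 1 × 7 + 2
7 = 3 × 2 + 1
2 = 2 × 1 + 0

GCD(771, 349) = 1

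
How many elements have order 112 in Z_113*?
Number of primitive roots mod 113 = φ(112) = 48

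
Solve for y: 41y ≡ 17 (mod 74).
69

Since gcd(41, 74) = 1 divides 17, a solution exists.
Multiply both sides by the inverse of 41 mod 74:
  41^(-1) mod 74 = 65
  x ≡ 65 × 17 ≡ 1105 ≡ 69 (mod 74)
Verification: 41 × 69 = 2829 = 38 × 74 + 17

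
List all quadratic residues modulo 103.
QRs mod 103: {1, 2, 4, 7, 8, 9, 13, 14, 15, 16, 17, 18, 19, 23, 25, 26, 28, 29, 30, 32, 33, 34, 36, 38, 41, 46, 49, 50, 52, 55, 56, 58, 59, 60, 61, 63, 64, 66, 68, 72, 76, 79, 81, 82, 83, 91, 92, 93, 97, 98, 100}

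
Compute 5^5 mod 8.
5 = 4 + 1 (binary 101). Repeated squaring mod 8: 5^1 ≡ 5; 5^2 ≡ 5² = 25 ≡ 1; 5^4 ≡ 1² = 1 ≡ 1. Multiply: 5^5 = 5^4 × 5^1 ≡ 1 × 5 (mod 8): 1 × 5 = 5 ≡ 5. So 5^5 ≡ 5 (mod 8).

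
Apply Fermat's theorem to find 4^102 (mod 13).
By Fermat: 4^{12} ≡ 1 (mod 13). 102 = 8×12 + 6. So 4^{102} ≡ 4^{6} ≡ 1 (mod 13)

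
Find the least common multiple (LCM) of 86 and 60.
2580

First find GCD(86, 60) using the Euclidean algorithm:
86 = 1 × 60 + 26
60 = 2 × 26 + 8
26 = 3 × 8 + 2
8 = 4 × 2 + 0
GCD(86, 60) = 2

LCM formula: LCM(a, b) = (a × b) / GCD(a, b)
LCM(86, 60) = (86 × 60) / 2
LCM(86, 60) = 5160 / 2
LCM(86, 60) = 2580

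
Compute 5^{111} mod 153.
143

Using successive squaring:
Binary expansion of 111: 1101111
Powers of 5 mod 153 (each is the square of the previous):
  5^1 ≡ 5 (mod 153)
  5^2 ≡ 5² = 25 ≡ 25 (mod 153)
  5^4 ≡ 25² = 625 ≡ 13 (mod 153)
  5^8 ≡ 13² = 169 ≡ 16 (mod 153)
  5^16 ≡ 16² = 256 ≡ 103 (mod 153)
  5^32 ≡ 103² = 10609 ≡ 52 (mod 153)
  5^64 ≡ 52² = 2704 ≡ 103 (mod 153)
111 = 64 + 32 + 8 + 4 + 2 + 1, so 5^111 = 5^64 × 5^32 × 5^8 × 5^4 × 5^2 × 5^1 ≡ 103 × 52 × 16 × 13 × 25 × 5 (mod 153)
Multiplying step by step:
  103 × 52 = 5356 ≡ 1 (mod 153)
  1 × 16 = 16 ≡ 16 (mod 153)
  16 × 13 = 208 ≡ 55 (mod 153)
  55 × 25 = 1375 ≡ 151 (mod 153)
  151 × 5 = 755 ≡ 143 (mod 153)
Result: 5^111 ≡ 143 (mod 153)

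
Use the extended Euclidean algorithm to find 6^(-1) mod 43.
Extended GCD: 6(-7) + 43(1) = 1. So 6^(-1) ≡ 36 ≡ 36 (mod 43). Verify: 6 × 36 = 216 ≡ 1 (mod 43)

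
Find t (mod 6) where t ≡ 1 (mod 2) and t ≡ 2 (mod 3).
M = 2 × 3 = 6. M₁ = 3, y₁ ≡ 1 (mod 2). M₂ = 2, y₂ ≡ 2 (mod 3). t = 1×3×1 + 2×2×2 ≡ 5 (mod 6)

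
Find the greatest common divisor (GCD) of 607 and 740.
1

Using the Euclidean algorithm:
607 = 0 × 740 + 607
740 = 1 × 607 + 133
607 = 4 × 133 + 75
133 = 1 × 75 + 58
75 = 1 × 58 + 17
58 = 3 × 17 + 7
17 = 2 × 7 + 3
7 = 2 × 3 + 1
3 = 3 × 1 + 0

GCD(607, 740) = 1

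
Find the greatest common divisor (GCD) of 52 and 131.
1

Using the Euclidean algorithm:
52 = 0 × 131 + 52
131 = 2 × 52 + 27
52 = 1 × 27 + 25
27 = 1 × 25 + 2
25 = 12 × 2 + 1
2 = 2 × 1 + 0

GCD(52, 131) = 1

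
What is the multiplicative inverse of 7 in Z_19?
11

Using Extended Euclidean Algorithm:
gcd(7, 19) = 1
Bezout coefficients: 7 × -8 + 19 × 3 = 1
So 7 × -8 ≡ 1 (mod 19)
The inverse is -8 mod 19 = 11
Verification: 7 × 11 = 77 = 4 × 19 + 1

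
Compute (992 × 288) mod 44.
4

(992 × 288) = 285696
285696 mod 44 = 4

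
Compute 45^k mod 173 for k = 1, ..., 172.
g^1, g^2, ..., g^{172} mod 173: {45, 122, 127, 6, 97, 40, 70, 36, 63, 67, 74, 43, 32, 56, 98, 85, 19, 163, 69, 164, 114, 113, 68, 119, 165, 159, 62, 22, 125, 89, 26, 132, 58, 15, 156, 100, 2, 90, 71, 81, 12, 21, 80, 140, 72, 126, 134, 148, 86, 64, 112, 23, 170, 38, 153, 138, 155, 55, 53, 136, 65, 157, 145, 124, 44, 77, 5, 52, 91, 116, 30, 139, 27, 4, 7, 142, 162, 24, 42, 160, 107, 144, 79, 95, 123, 172, 128, 51, 46, 167, 76, 133, 103, 137, 110, 106, 99, 130, 141, 117, 75, 88, 154, 10, 104, 9, 59, 60, 105, 54, 8, 14, 111, 151, 48, 84, 147, 41, 115, 158, 17, 73, 171, 83, 102, 92, 161, 152, 93, 33, 101, 47, 39, 25, 87, 109, 61, 150, 3, 135, 20, 35, 18, 118, 120, 37, 108, 16, 28, 49, 129, 96, 168, 121, 82, 57, 143, 34, 146, 169, 166, 31, 11, 149, 131, 13, 66, 29, 94, 78, 50, 1}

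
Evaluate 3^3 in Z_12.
3 = 2 + 1 (binary 11). Repeated squaring mod 12: 3^1 ≡ 3; 3^2 ≡ 3² = 9 ≡ 9. Multiply: 3^3 = 3^2 × 3^1 ≡ 9 × 3 (mod 12): 9 × 3 = 27 ≡ 3. So 3^3 ≡ 3 (mod 12).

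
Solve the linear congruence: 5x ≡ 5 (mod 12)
1

Since gcd(5, 12) = 1 divides 5, a solution exists.
Multiply both sides by the inverse of 5 mod 12:
  5^(-1) mod 12 = 5
  x ≡ 5 × 5 ≡ 25 ≡ 1 (mod 12)
Verification: 5 × 1 = 5 = 0 × 12 + 5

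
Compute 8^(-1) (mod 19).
8^(-1) ≡ 12 (mod 19). Verification: 8 × 12 = 96 ≡ 1 (mod 19)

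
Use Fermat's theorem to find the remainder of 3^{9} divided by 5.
3

By Fermat's Little Theorem, a^(p-1) ≡ 1 (mod p) for prime p and gcd(a, p) = 1
Here p = 5, so 3^4 ≡ 1 (mod 5)
We can reduce the exponent: 9 mod 4 = 1
So 3^9 ≡ 3^1 (mod 5)
Computing: 3^1 mod 5 = 3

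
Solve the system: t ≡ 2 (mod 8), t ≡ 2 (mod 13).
M = 8 × 13 = 104. M₁ = 13, y₁ ≡ 5 (mod 8). M₂ = 8, y₂ ≡ 5 (mod 13). t = 2×13×5 + 2×8×5 ≡ 2 (mod 104)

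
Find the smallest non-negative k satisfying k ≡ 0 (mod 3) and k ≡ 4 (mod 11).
M = 3 × 11 = 33. M₁ = 11, y₁ ≡ 2 (mod 3). M₂ = 3, y₂ ≡ 4 (mod 11). k = 0×11×2 + 4×3×4 ≡ 15 (mod 33)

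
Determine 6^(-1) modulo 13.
6^(-1) ≡ 11 (mod 13). Verification: 6 × 11 = 66 ≡ 1 (mod 13)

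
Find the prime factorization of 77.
7 × 11

Divide by primes starting from smallest:
77 ÷ 7 = 11
11 ÷ 11 = 1

77 = 7 × 11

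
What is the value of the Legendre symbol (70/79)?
(70/79) = 70^{39} mod 79 = -1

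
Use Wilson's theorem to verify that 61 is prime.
(60)! mod 61 = 60. Since this equals -1 (mod 61), Wilson confirms 61 is prime.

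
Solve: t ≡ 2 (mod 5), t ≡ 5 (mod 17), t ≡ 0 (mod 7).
M = 5 × 17 × 7 = 595. M₁ = 119, y₁ ≡ 4 (mod 5). M₂ = 35, y₂ ≡ 1 (mod 17). M₃ = 85, y₃ ≡ 1 (mod 7). t = 2×119×4 + 5×35×1 + 0×85×1 ≡ 532 (mod 595)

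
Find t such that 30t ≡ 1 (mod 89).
30^(-1) ≡ 3 (mod 89). Verification: 30 × 3 = 90 ≡ 1 (mod 89)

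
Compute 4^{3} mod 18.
10

Using successive squaring:
Binary expansion of 3: 11
Powers of 4 mod 18 (each is the square of the previous):
  4^1 ≡ 4 (mod 18)
  4^2 ≡ 4² = 16 ≡ 16 (mod 18)
3 = 2 + 1, so 4^3 = 4^2 × 4^1 ≡ 16 × 4 (mod 18)
Multiplying step by step:
  16 × 4 = 64 ≡ 10 (mod 18)
Result: 4^3 ≡ 10 (mod 18)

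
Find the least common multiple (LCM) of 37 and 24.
888

First find GCD(37, 24) using the Euclidean algorithm:
37 = 1 × 24 + 13
24 = 1 × 13 + 11
13 = 1 × 11 + 2
11 = 5 × 2 + 1
2 = 2 × 1 + 0
GCD(37, 24) = 1

LCM formula: LCM(a, b) = (a × b) / GCD(a, b)
LCM(37, 24) = (37 × 24) / 1
LCM(37, 24) = 888 / 1
LCM(37, 24) = 888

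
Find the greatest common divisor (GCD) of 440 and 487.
1

Using the Euclidean algorithm:
440 = 0 × 487 + 440
487 = 1 × 440 + 47
440 = 9 × 47 + 17
47 = 2 × 17 + 13
17 = 1 × 13 + 4
13 = 3 × 4 + 1
4 = 4 × 1 + 0

GCD(440, 487) = 1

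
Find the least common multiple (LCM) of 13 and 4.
52

First find GCD(13, 4) using the Euclidean algorithm:
13 = 3 × 4 + 1
4 = 4 × 1 + 0
GCD(13, 4) = 1

LCM formula: LCM(a, b) = (a × b) / GCD(a, b)
LCM(13, 4) = (13 × 4) / 1
LCM(13, 4) = 52 / 1
LCM(13, 4) = 52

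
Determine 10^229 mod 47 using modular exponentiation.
Using Fermat: 10^{46} ≡ 1 (mod 47). 229 ≡ 45 (mod 46). So 10^{229} ≡ 10^{45} ≡ 33 (mod 47)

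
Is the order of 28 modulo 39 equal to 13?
No, the actual order is 12, not 13.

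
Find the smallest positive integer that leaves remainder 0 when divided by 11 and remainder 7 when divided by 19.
M = 11 × 19 = 209. M₁ = 19, y₁ ≡ 7 (mod 11). M₂ = 11, y₂ ≡ 7 (mod 19). y = 0×19×7 + 7×11×7 ≡ 121 (mod 209). The smallest positive such number is 121.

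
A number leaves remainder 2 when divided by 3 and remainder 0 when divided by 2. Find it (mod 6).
M = 3 × 2 = 6. M₁ = 2, y₁ ≡ 2 (mod 3). M₂ = 3, y₂ ≡ 1 (mod 2). n = 2×2×2 + 0×3×1 ≡ 2 (mod 6)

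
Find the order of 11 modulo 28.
Powers of 11 mod 28: 11^1≡11, 11^2≡9, 11^3≡15, 11^4≡25, 11^5≡23, 11^6≡1. Order = 6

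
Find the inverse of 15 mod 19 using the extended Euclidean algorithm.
Extended GCD: 15(-5) + 19(4) = 1. So 15^(-1) ≡ 14 ≡ 14 (mod 19). Verify: 15 × 14 = 210 ≡ 1 (mod 19)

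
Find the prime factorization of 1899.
3^2 × 211

Divide by primes starting from smallest:
1899 ÷ 3 = 633
633 ÷ 3 = 211
211 ÷ 211 = 1

1899 = 3^2 × 211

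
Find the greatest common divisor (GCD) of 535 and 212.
1

Using the Euclidean algorithm:
535 = 2 × 212 + 111
212 = 1 × 111 + 101
111 = 1 × 101 + 10
101 = 10 × 10 + 1
10 = 10 × 1 + 0

GCD(535, 212) = 1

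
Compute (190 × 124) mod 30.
10

(190 × 124) = 23560
23560 mod 30 = 10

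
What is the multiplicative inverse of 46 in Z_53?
15

Using Extended Euclidean Algorithm:
gcd(46, 53) = 1
Bezout coefficients: 46 × 15 + 53 × -13 = 1
So 46 × 15 ≡ 1 (mod 53)
The inverse is 15 mod 53 = 15
Verification: 46 × 15 = 690 = 13 × 53 + 1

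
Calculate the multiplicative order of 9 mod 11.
Powers of 9 mod 11: 9^1≡9, 9^2≡4, 9^3≡3, 9^4≡5, 9^5≡1. Order = 5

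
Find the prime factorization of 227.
227

Divide by primes starting from smallest:
227 ÷ 227 = 1

227 = 227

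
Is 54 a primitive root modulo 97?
p - 1 = 96 has prime divisors 2, 3. Check 54^(96/q) mod 97 for each: 54^(96/2) = 54^48 ≡ 1, 54^(96/3) = 54^32 ≡ 35 (mod 97). Since 54^48 ≡ 1 (mod 97), the order of 54 divides 48 (in fact the order is 24) ≠ 96, so it is not a primitive root.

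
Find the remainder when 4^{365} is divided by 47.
By Fermat: 4^{46} ≡ 1 (mod 47). 365 = 7×46 + 43. So 4^{365} ≡ 4^{43} ≡ 36 (mod 47)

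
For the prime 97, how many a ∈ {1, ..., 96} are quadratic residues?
For prime 97, there are (p-1)/2 = (97-1)/2 = 48 quadratic residues (excluding 0).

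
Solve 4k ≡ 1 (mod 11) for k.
3

Using Extended Euclidean Algorithm:
gcd(4, 11) = 1
Bezout coefficients: 4 × 3 + 11 × -1 = 1
So 4 × 3 ≡ 1 (mod 11)
The inverse is 3 mod 11 = 3
Verification: 4 × 3 = 12 = 1 × 11 + 1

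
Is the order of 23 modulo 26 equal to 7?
No, the actual order is 6, not 7.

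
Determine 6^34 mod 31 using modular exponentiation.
Using Fermat: 6^{30} ≡ 1 (mod 31). 34 ≡ 4 (mod 30). So 6^{34} ≡ 6^{4} ≡ 25 (mod 31)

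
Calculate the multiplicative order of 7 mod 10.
Powers of 7 mod 10: 7^1≡7, 7^2≡9, 7^3≡3, 7^4≡1. Order = 4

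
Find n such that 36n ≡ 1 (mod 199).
36^(-1) ≡ 94 (mod 199). Verification: 36 × 94 = 3384 ≡ 1 (mod 199)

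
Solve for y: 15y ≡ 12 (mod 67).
41

Since gcd(15, 67) = 1 divides 12, a solution exists.
Multiply both sides by the inverse of 15 mod 67:
  15^(-1) mod 67 = 9
  x ≡ 9 × 12 ≡ 108 ≡ 41 (mod 67)
Verification: 15 × 41 = 615 = 9 × 67 + 12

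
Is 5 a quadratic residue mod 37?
By Euler's criterion: 5^{18} ≡ 36 (mod 37). Since this equals -1 (≡ 36), 5 is not a QR.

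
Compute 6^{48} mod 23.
8

Using successive squaring:
Binary expansion of 48: 110000
Powers of 6 mod 23 (each is the square of the previous):
  6^1 ≡ 6 (mod 23)
  6^2 ≡ 6² = 36 ≡ 13 (mod 23)
  6^4 ≡ 13² = 169 ≡ 8 (mod 23)
  6^8 ≡ 8² = 64 ≡ 18 (mod 23)
  6^16 ≡ 18² = 324 ≡ 2 (mod 23)
  6^32 ≡ 2² = 4 ≡ 4 (mod 23)
48 = 32 + 16, so 6^48 = 6^32 × 6^16 ≡ 4 × 2 (mod 23)
Multiplying step by step:
  4 × 2 = 8 ≡ 8 (mod 23)
Result: 6^48 ≡ 8 (mod 23)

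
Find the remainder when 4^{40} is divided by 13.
By Fermat: 4^{12} ≡ 1 (mod 13). 40 = 3×12 + 4. So 4^{40} ≡ 4^{4} ≡ 9 (mod 13)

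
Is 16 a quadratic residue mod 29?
By Euler's criterion: 16^{14} ≡ 1 (mod 29). Since this equals 1, 16 is a QR.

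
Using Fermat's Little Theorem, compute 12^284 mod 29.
By Fermat: 12^{28} ≡ 1 (mod 29). 284 ≡ 4 (mod 28). So 12^{284} ≡ 12^{4} ≡ 1 (mod 29)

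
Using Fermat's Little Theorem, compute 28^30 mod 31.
By Fermat's Little Theorem, 28^{30} ≡ 1 (mod 31) since 31 is prime and gcd(28, 31) = 1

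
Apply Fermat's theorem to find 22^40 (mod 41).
By Fermat's Little Theorem, 22^{40} ≡ 1 (mod 41) since 41 is prime and gcd(22, 41) = 1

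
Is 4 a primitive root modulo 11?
p - 1 = 10 has prime divisors 2, 5. Check 4^(10/q) mod 11 for each: 4^(10/2) = 4^5 ≡ 1, 4^(10/5) = 4^2 ≡ 5 (mod 11). Since 4^5 ≡ 1 (mod 11), the order of 4 divides 5 (in fact the order is 5) ≠ 10, so it is not a primitive root.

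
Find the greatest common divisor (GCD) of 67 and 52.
1

Using the Euclidean algorithm:
67 = 1 × 52 + 15
52 = 3 × 15 + 7
15 = 2 × 7 + 1
7 = 7 × 1 + 0

GCD(67, 52) = 1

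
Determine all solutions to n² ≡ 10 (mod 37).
The square roots of 10 mod 37 are 26 and 11. Verify: 26² = 676 ≡ 10 (mod 37)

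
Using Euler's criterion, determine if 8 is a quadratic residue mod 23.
By Euler's criterion: 8^{11} ≡ 1 (mod 23). Since this equals 1, 8 is a QR.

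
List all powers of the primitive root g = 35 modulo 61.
g^1, g^2, ..., g^{60} mod 61: {35, 5, 53, 25, 21, 3, 44, 15, 37, 14, 2, 9, 10, 45, 50, 42, 6, 27, 30, 13, 28, 4, 18, 20, 29, 39, 23, 12, 54, 60, 26, 56, 8, 36, 40, 58, 17, 46, 24, 47, 59, 52, 51, 16, 11, 19, 55, 34, 31, 48, 33, 57, 43, 41, 32, 22, 38, 49, 7, 1}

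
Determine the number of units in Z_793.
720

Prime factorization: 793 = 13 × 61
Using the formula φ(n) = n × Π(1 - 1/p) for each prime factor p:
φ(793) = 793 × (1 - 1/13) × (1 - 1/61)
φ(793) = 720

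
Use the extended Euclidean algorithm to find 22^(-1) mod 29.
Extended GCD: 22(4) + 29(-3) = 1. So 22^(-1) ≡ 4 ≡ 4 (mod 29). Verify: 22 × 4 = 88 ≡ 1 (mod 29)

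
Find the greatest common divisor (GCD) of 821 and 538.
1

Using the Euclidean algorithm:
821 = 1 × 538 + 283
538 = 1 × 283 + 255
283 = 1 × 255 + 28
255 = 9 × 28 + 3
28 = 9 × 3 + 1
3 = 3 × 1 + 0

GCD(821, 538) = 1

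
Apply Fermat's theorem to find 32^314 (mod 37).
By Fermat: 32^{36} ≡ 1 (mod 37). 314 = 8×36 + 26. So 32^{314} ≡ 32^{26} ≡ 21 (mod 37)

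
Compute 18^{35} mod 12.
0

Using successive squaring:
Binary expansion of 35: 100011
Powers of 18 mod 12 (each is the square of the previous):
  18^1 ≡ 6 (mod 12)
  18^2 ≡ 6² = 36 ≡ 0 (mod 12)
  18^4 ≡ 0² = 0 ≡ 0 (mod 12)
  18^8 ≡ 0² = 0 ≡ 0 (mod 12)
  18^16 ≡ 0² = 0 ≡ 0 (mod 12)
  18^32 ≡ 0² = 0 ≡ 0 (mod 12)
35 = 32 + 2 + 1, so 18^35 = 18^32 × 18^2 × 18^1 ≡ 0 × 0 × 6 (mod 12)
Multiplying step by step:
  0 × 0 = 0 ≡ 0 (mod 12)
  0 × 6 = 0 ≡ 0 (mod 12)
Result: 18^35 ≡ 0 (mod 12)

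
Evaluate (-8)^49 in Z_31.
Using Fermat: (-8)^{30} ≡ 1 (mod 31). 49 ≡ 19 (mod 30). So (-8)^{49} ≡ (-8)^{19} ≡ 27 (mod 31)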